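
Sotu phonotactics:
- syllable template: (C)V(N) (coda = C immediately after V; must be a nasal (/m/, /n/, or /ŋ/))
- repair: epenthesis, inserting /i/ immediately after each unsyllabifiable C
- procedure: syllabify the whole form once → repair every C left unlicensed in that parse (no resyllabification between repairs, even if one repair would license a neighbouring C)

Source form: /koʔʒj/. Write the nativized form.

Under (C)V(N), the unsyllabifiable consonants are /ʔ/, /ʒ/, /j/ (only a nasal (/m/, /n/, or /ŋ/) is licensed in coda position; onsets are limited to one consonant).
Each unlicensed consonant becomes the onset of a new syllable: /ʔ/ → /ʔi/, /ʒ/ → /ʒi/, /j/ → /ji/.

koʔiʒiji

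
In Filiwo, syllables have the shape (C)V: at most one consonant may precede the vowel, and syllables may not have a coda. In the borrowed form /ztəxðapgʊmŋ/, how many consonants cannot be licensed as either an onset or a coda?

Under (C)V, the unsyllabifiable consonants are /z/, /x/, /p/, /m/, /ŋ/ (no codas are permitted; onsets are limited to one consonant).

5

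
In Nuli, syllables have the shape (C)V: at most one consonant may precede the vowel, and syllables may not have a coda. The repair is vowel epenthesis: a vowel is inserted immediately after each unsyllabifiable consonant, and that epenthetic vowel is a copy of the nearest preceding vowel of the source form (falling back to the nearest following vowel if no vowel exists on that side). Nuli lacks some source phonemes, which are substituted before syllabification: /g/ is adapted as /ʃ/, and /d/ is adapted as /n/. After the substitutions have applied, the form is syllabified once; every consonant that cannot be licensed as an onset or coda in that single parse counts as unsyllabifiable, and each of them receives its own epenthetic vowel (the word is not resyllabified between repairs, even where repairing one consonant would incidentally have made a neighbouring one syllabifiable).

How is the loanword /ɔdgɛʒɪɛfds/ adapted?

Substitution: /d/ → /n/, /g/ → /ʃ/, giving /ɔnʃɛʒɪɛfns/.
Under (C)V, the unsyllabifiable consonants are /n/, /f/, /n/, /s/ (no codas are permitted; onsets are limited to one consonant).
Inserting the epenthetic vowel yields /n/ → /nɔ/, /f/ → /fɛ/, /n/ → /nɛ/, /s/ → /sɛ/.

ɔnɔʃɛʒɪɛfɛnɛsɛ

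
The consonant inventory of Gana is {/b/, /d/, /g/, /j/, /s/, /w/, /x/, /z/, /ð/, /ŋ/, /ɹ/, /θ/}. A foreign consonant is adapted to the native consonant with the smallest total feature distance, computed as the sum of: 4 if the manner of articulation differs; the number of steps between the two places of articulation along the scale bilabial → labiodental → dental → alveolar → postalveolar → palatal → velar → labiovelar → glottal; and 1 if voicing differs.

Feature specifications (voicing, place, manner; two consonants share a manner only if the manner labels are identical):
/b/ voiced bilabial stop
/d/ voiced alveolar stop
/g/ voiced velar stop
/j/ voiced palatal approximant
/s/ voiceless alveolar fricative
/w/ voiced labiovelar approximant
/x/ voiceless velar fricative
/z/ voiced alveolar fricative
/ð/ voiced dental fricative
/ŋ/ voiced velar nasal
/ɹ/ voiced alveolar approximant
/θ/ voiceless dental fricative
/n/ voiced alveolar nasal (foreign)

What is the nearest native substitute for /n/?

/ŋ/ is closest: same manner (nasal), place distance 3 (alveolar→velar), same voicing; total 3. Next closest is /d/ at distance 4.

ŋ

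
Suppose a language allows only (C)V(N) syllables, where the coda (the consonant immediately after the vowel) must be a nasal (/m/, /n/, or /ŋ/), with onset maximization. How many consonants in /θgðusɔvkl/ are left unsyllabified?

5

The consonants /θ/, /g/, /v/, /k/, /l/ cannot be parsed into a legal (C)V(N) syllable (only a nasal (/m/, /n/, or /ŋ/) is licensed in coda position; onsets are limited to one consonant).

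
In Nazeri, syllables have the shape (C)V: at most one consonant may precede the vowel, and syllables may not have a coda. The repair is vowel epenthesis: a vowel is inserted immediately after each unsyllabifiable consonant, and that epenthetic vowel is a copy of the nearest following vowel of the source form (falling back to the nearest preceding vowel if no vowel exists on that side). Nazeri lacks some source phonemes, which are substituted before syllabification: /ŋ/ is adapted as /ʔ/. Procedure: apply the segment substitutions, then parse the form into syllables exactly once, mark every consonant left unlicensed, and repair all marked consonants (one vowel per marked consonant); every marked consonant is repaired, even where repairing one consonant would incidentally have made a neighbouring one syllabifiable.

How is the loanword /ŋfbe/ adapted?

Substitution: /ŋ/ → /ʔ/, giving /ʔfbe/.
Under (C)V, the unsyllabifiable consonants are /ʔ/, /f/ (no codas are permitted; onsets are limited to one consonant).
Inserting the epenthetic vowel yields /ʔ/ → /ʔe/, /f/ → /fe/.

ʔefebe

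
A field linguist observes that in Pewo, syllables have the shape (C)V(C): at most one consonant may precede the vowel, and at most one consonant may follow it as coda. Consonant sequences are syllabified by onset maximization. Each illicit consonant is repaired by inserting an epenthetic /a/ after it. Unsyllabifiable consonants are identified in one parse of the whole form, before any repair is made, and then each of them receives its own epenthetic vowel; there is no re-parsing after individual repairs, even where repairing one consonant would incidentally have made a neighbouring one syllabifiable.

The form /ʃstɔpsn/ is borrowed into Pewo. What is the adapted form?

ʃasatɔpsana

Syllabifying with onset maximization leaves /ʃ/, /s/, /s/, /n/ stranded (at most one coda consonant is licensed; onsets are limited to one consonant).
Each unlicensed consonant becomes the onset of a new syllable: /ʃ/ → /ʃa/, /s/ → /sa/, /s/ → /sa/, /n/ → /na/.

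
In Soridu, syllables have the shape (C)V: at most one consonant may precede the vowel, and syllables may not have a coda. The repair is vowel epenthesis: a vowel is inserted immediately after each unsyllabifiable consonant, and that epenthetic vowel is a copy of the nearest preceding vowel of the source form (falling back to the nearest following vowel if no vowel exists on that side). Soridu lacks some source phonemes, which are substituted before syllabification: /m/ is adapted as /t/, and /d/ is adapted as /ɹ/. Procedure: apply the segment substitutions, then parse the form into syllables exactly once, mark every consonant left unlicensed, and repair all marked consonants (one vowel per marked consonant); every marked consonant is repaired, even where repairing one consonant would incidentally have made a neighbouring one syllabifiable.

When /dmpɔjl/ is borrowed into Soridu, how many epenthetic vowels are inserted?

After substitution the input is /ɹtpɔjl/.
The unsyllabifiable consonants are /ɹ/, /t/, /j/, /l/; each receives one epenthetic vowel.

4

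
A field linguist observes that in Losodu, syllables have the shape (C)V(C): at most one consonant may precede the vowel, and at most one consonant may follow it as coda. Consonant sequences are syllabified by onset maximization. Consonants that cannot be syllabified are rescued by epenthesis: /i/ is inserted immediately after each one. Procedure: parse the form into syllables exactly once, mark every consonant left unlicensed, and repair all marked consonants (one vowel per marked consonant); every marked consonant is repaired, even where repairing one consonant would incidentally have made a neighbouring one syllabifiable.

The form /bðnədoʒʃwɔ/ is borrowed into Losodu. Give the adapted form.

biðinədoʒʃiwɔ

Syllabifying with onset maximization leaves /b/, /ð/, /ʃ/ stranded (at most one coda consonant is licensed; onsets are limited to one consonant).
Each unlicensed consonant becomes the onset of a new syllable: /b/ → /bi/, /ð/ → /ði/, /ʃ/ → /ʃi/.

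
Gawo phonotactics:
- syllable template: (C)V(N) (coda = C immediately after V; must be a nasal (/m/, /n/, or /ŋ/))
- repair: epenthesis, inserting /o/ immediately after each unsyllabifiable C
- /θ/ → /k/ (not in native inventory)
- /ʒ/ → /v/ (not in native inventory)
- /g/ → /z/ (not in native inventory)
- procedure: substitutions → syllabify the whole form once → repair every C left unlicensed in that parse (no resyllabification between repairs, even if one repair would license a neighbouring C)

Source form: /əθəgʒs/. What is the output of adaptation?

Substitution: /θ/ → /k/, /g/ → /z/, /ʒ/ → /v/, giving /əkəzvs/.
Under (C)V(N), the unsyllabifiable consonants are /z/, /v/, /s/ (only a nasal (/m/, /n/, or /ŋ/) is licensed in coda position; onsets are limited to one consonant).
Each unlicensed consonant becomes the onset of a new syllable: /z/ → /zo/, /v/ → /vo/, /s/ → /so/.

əkəzovoso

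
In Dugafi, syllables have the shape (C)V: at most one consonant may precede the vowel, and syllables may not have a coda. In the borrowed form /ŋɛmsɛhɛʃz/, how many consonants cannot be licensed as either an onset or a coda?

3

The consonants /m/, /ʃ/, /z/ cannot be parsed into a legal (C)V syllable (no codas are permitted; onsets are limited to one consonant).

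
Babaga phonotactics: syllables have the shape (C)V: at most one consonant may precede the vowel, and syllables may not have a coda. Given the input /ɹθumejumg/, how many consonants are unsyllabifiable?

Under (C)V, the unsyllabifiable consonants are /ɹ/, /m/, /g/ (no codas are permitted; onsets are limited to one consonant).

3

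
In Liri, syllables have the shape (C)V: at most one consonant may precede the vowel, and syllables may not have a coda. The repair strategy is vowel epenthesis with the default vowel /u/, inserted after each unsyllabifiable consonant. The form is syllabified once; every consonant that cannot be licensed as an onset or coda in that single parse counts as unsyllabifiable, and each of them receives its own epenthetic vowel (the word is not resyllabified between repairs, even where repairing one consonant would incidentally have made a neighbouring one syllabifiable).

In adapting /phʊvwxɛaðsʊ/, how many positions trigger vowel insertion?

The unsyllabifiable consonants are /p/, /v/, /w/, /ð/; each receives one epenthetic vowel.

4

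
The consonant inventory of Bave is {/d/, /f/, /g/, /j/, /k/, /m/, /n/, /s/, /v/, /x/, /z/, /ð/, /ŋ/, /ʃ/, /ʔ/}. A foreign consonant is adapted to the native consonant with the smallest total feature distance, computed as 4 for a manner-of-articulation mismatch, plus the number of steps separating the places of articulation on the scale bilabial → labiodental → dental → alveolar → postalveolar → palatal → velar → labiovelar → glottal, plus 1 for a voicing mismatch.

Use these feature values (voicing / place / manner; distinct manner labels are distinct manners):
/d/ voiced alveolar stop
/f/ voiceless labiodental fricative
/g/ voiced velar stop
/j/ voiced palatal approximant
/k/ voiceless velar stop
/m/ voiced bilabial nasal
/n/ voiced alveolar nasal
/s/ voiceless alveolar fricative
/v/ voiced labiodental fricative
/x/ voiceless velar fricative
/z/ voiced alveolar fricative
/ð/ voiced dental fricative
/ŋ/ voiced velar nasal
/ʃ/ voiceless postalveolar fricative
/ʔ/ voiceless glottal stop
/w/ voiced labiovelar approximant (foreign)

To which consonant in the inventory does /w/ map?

/j/ is closest: same manner (approximant), place distance 2 (labiovelar→palatal), same voicing; total 2. Next closest is /g/ at distance 5.

j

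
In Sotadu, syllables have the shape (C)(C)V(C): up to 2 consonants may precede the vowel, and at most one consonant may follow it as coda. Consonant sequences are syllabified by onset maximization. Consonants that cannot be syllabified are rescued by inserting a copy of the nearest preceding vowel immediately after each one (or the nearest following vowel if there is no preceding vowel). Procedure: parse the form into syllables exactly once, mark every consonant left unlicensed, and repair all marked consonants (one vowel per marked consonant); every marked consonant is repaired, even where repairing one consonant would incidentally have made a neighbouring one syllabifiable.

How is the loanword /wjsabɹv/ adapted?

wajsabɹava

The consonants /w/, /ɹ/, /v/ cannot be parsed into a legal (C)(C)V(C) syllable (at most one coda consonant is licensed; onsets may contain at most 2 consonants).
Inserting the epenthetic vowel yields /w/ → /wa/, /ɹ/ → /ɹa/, /v/ → /va/.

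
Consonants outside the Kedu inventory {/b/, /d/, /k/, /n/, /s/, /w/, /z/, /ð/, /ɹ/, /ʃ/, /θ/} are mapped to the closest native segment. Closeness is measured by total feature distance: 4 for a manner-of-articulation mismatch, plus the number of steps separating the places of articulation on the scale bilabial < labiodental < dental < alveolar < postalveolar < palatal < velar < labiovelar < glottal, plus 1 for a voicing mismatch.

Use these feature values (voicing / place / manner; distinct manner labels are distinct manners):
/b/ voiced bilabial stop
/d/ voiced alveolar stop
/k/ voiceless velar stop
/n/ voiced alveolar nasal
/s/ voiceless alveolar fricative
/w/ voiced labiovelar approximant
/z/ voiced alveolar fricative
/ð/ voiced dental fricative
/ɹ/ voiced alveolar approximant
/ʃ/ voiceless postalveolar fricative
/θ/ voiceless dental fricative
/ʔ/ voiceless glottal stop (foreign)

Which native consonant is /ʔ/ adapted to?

/k/ is closest: same manner (stop), place distance 2 (glottal→velar), same voicing; total 2. Next closest is /d/ at distance 6.

k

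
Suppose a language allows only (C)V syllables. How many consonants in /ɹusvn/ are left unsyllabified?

The consonants /s/, /v/, /n/ cannot be parsed into a legal (C)V syllable (no codas are permitted; onsets are limited to one consonant).

3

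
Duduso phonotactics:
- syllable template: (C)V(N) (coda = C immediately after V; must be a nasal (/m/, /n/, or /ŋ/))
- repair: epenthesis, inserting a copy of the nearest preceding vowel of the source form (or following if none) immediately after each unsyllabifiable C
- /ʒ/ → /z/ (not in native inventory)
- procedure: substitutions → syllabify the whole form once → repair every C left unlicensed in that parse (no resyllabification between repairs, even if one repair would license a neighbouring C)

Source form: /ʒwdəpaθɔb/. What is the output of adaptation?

Substitution: /ʒ/ → /z/, giving /zwdəpaθɔb/.
The consonants /z/, /w/, /b/ cannot be parsed into a legal (C)V(N) syllable (only a nasal (/m/, /n/, or /ŋ/) is licensed in coda position; onsets are limited to one consonant).
Epenthesis after each stranded consonant: /z/ → /zə/, /w/ → /wə/, /b/ → /bɔ/.

zəwədəpaθɔbɔ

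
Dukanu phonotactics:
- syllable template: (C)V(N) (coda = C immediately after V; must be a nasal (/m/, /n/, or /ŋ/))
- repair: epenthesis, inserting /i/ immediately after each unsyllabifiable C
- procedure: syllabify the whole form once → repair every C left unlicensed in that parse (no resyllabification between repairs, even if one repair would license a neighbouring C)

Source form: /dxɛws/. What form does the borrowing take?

Under (C)V(N), the unsyllabifiable consonants are /d/, /w/, /s/ (only a nasal (/m/, /n/, or /ŋ/) is licensed in coda position; onsets are limited to one consonant).
Epenthesis after each stranded consonant: /d/ → /di/, /w/ → /wi/, /s/ → /si/.

dixɛwisi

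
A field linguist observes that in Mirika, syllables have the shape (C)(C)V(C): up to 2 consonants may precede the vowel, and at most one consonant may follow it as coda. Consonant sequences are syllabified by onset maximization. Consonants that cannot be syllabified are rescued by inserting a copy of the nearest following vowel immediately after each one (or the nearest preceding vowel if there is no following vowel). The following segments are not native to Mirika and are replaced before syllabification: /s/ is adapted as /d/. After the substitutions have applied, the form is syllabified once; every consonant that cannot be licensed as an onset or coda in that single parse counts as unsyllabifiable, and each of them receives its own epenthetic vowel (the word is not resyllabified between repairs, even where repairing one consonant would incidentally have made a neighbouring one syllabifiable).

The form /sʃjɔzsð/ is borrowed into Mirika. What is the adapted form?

dɔʃjɔzdɔðɔ

Substitution: /s/ → /d/, giving /dʃjɔzdð/.
Syllabifying with onset maximization leaves /d/, /d/, /ð/ stranded (at most one coda consonant is licensed; onsets may contain at most 2 consonants).
Epenthesis after each stranded consonant: /d/ → /dɔ/, /d/ → /dɔ/, /ð/ → /ðɔ/.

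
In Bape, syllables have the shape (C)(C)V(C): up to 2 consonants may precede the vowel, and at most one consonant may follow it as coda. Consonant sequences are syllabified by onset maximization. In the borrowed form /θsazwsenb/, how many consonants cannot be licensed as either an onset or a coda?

1

Syllabifying with onset maximization leaves /b/ stranded (at most one coda consonant is licensed; onsets may contain at most 2 consonants).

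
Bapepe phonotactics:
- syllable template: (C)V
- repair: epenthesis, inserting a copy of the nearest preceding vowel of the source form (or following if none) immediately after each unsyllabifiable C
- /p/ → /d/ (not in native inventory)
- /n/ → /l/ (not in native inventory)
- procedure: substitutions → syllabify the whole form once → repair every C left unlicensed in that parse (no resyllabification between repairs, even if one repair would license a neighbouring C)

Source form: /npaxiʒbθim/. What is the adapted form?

Substitution: /n/ → /l/, /p/ → /d/, giving /ldaxiʒbθim/.
The consonants /l/, /ʒ/, /b/, /m/ cannot be parsed into a legal (C)V syllable (no codas are permitted; onsets are limited to one consonant).
Inserting the epenthetic vowel yields /l/ → /la/, /ʒ/ → /ʒi/, /b/ → /bi/, /m/ → /mi/.

ladaxiʒibiθimi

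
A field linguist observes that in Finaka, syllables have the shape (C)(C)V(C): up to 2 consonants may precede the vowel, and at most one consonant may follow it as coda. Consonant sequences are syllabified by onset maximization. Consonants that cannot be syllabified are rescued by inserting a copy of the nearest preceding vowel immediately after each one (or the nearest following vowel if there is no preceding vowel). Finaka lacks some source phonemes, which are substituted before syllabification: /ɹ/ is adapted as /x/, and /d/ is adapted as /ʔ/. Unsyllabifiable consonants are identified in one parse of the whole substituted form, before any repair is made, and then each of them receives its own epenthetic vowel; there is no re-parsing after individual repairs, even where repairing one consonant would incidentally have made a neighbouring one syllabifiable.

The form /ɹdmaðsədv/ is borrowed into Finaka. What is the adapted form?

xaʔmaðsəʔvə

Substitution: /ɹ/ → /x/, /d/ → /ʔ/, giving /xʔmaðsəʔv/.
Syllabifying with onset maximization leaves /x/, /v/ stranded (at most one coda consonant is licensed; onsets may contain at most 2 consonants).
Inserting the epenthetic vowel yields /x/ → /xa/, /v/ → /və/.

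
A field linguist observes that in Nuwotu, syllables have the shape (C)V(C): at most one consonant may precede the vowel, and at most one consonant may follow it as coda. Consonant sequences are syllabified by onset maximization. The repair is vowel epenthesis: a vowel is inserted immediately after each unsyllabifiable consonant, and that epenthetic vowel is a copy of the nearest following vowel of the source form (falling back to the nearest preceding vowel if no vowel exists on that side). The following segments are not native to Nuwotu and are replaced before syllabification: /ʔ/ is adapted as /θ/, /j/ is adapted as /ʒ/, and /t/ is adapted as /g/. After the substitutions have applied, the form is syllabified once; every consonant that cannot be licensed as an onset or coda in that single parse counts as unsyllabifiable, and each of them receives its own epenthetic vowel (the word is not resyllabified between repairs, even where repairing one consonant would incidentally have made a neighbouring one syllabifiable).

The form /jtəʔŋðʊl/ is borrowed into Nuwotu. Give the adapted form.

Substitution: /j/ → /ʒ/, /t/ → /g/, /ʔ/ → /θ/, giving /ʒgəθŋðʊl/.
Syllabifying with onset maximization leaves /ʒ/, /ŋ/ stranded (at most one coda consonant is licensed; onsets are limited to one consonant).
Each unlicensed consonant becomes the onset of a new syllable: /ʒ/ → /ʒə/, /ŋ/ → /ŋʊ/.

ʒəgəθŋʊðʊl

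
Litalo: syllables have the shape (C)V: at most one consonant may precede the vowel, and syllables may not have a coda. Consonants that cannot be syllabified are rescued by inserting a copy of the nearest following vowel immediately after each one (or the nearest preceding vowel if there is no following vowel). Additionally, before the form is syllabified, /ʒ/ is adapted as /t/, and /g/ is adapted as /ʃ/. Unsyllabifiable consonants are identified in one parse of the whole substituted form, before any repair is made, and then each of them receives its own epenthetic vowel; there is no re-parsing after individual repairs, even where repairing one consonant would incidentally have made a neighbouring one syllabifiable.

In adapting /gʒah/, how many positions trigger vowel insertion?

After substitution the input is /ʃtah/.
The unsyllabifiable consonants are /ʃ/, /h/; each receives one epenthetic vowel.

2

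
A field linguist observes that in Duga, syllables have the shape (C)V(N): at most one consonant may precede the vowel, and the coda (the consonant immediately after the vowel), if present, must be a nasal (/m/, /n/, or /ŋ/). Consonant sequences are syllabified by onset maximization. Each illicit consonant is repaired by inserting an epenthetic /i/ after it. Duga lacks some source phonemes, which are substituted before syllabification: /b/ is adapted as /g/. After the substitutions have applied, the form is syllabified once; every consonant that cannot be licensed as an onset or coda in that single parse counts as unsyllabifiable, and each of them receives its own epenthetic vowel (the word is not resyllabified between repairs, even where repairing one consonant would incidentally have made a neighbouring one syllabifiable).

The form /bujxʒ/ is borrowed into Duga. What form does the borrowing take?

gujixiʒi

Substitution: /b/ → /g/, giving /gujxʒ/.
Under (C)V(N), the unsyllabifiable consonants are /j/, /x/, /ʒ/ (only a nasal (/m/, /n/, or /ŋ/) is licensed in coda position; onsets are limited to one consonant).
Each unlicensed consonant becomes the onset of a new syllable: /j/ → /ji/, /x/ → /xi/, /ʒ/ → /ʒi/.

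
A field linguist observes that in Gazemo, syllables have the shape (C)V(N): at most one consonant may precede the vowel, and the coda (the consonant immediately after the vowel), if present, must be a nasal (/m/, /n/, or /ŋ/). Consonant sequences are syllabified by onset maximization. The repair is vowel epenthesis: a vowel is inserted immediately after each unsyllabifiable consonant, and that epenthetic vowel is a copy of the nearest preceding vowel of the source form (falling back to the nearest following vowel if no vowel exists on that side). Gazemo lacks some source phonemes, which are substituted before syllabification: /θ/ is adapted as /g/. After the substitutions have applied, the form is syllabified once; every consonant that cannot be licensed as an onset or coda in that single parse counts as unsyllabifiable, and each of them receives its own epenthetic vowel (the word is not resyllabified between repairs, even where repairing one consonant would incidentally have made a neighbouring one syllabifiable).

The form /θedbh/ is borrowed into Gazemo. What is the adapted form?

Substitution: /θ/ → /g/, giving /gedbh/.
Under (C)V(N), the unsyllabifiable consonants are /d/, /b/, /h/ (only a nasal (/m/, /n/, or /ŋ/) is licensed in coda position; onsets are limited to one consonant).
Each unlicensed consonant becomes the onset of a new syllable: /d/ → /de/, /b/ → /be/, /h/ → /he/.

gedebehe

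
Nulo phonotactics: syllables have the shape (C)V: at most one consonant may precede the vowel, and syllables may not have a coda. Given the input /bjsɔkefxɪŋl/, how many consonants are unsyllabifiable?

5

The consonants /b/, /j/, /f/, /ŋ/, /l/ cannot be parsed into a legal (C)V syllable (no codas are permitted; onsets are limited to one consonant).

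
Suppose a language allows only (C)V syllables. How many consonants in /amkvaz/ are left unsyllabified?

The consonants /m/, /k/, /z/ cannot be parsed into a legal (C)V syllable (no codas are permitted; onsets are limited to one consonant).

3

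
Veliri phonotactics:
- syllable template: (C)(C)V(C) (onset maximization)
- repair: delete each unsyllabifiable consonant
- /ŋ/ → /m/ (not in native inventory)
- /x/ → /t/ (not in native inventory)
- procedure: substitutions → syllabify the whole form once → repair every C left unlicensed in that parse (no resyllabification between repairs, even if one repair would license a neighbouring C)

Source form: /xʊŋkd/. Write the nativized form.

tʊm

Substitution: /x/ → /t/, /ŋ/ → /m/, giving /tʊmkd/.
Syllabifying with onset maximization leaves /k/, /d/ stranded (at most one coda consonant is licensed; onsets may contain at most 2 consonants).
Each unlicensed consonant is deleted: /k/, /d/.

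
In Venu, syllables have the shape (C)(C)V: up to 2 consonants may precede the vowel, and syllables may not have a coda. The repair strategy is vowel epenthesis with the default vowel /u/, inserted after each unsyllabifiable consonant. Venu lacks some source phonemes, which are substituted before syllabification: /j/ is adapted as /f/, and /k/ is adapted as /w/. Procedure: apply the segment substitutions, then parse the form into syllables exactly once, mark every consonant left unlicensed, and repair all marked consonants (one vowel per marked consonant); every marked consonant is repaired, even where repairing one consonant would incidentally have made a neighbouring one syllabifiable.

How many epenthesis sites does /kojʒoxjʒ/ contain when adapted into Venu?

After substitution the input is /wofʒoxfʒ/.
The unsyllabifiable consonants are /x/, /f/, /ʒ/; each receives one epenthetic vowel.

3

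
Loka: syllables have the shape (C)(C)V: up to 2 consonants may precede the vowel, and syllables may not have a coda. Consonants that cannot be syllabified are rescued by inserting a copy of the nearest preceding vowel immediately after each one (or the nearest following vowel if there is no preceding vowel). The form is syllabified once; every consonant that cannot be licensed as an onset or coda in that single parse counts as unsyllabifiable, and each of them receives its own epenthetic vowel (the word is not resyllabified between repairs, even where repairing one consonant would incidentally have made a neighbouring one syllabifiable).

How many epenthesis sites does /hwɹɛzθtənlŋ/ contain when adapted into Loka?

5

The unsyllabifiable consonants are /h/, /z/, /n/, /l/, /ŋ/; each receives one epenthetic vowel.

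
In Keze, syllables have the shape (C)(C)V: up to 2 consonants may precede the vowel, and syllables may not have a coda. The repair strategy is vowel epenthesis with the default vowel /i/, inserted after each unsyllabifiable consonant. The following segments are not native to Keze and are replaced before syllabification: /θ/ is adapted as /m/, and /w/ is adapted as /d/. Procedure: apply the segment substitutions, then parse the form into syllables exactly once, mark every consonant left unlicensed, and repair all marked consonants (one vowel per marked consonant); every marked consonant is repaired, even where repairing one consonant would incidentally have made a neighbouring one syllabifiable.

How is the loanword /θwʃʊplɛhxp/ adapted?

Substitution: /θ/ → /m/, /w/ → /d/, giving /mdʃʊplɛhxp/.
The consonants /m/, /h/, /x/, /p/ cannot be parsed into a legal (C)(C)V syllable (no codas are permitted; onsets may contain at most 2 consonants).
Each unlicensed consonant becomes the onset of a new syllable: /m/ → /mi/, /h/ → /hi/, /x/ → /xi/, /p/ → /pi/.

midʃʊplɛhixipi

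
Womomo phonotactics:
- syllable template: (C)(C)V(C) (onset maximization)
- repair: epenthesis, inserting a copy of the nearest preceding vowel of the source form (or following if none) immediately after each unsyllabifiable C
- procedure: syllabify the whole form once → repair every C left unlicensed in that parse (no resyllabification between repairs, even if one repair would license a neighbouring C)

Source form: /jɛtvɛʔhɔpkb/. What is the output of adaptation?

The consonants /k/, /b/ cannot be parsed into a legal (C)(C)V(C) syllable (at most one coda consonant is licensed; onsets may contain at most 2 consonants).
Epenthesis after each stranded consonant: /k/ → /kɔ/, /b/ → /bɔ/.

jɛtvɛʔhɔpkɔbɔ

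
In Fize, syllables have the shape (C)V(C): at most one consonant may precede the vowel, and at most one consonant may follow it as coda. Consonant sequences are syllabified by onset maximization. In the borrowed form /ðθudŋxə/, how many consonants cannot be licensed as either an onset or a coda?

The consonants /ð/, /ŋ/ cannot be parsed into a legal (C)V(C) syllable (at most one coda consonant is licensed; onsets are limited to one consonant).

2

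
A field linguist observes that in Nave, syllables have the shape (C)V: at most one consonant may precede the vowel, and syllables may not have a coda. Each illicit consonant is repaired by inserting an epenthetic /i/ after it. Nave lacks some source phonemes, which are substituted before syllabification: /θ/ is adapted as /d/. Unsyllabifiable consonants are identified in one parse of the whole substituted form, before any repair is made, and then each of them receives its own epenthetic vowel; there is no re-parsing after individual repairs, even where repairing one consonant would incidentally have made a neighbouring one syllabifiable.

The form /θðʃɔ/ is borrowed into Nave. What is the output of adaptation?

diðiʃɔ

Substitution: /θ/ → /d/, giving /dðʃɔ/.
Under (C)V, the unsyllabifiable consonants are /d/, /ð/ (no codas are permitted; onsets are limited to one consonant).
Each unlicensed consonant becomes the onset of a new syllable: /d/ → /di/, /ð/ → /ði/.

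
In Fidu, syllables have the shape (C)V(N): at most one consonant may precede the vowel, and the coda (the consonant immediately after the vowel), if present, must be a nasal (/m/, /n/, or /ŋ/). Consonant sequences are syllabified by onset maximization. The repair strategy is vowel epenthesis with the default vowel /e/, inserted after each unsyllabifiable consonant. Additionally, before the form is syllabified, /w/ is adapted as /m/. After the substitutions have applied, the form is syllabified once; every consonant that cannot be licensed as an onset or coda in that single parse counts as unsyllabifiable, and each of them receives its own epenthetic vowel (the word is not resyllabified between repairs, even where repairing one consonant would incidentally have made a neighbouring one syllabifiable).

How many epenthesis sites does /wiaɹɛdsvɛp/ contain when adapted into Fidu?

After substitution the input is /miaɹɛdsvɛp/.
The unsyllabifiable consonants are /d/, /s/, /p/; each receives one epenthetic vowel.

3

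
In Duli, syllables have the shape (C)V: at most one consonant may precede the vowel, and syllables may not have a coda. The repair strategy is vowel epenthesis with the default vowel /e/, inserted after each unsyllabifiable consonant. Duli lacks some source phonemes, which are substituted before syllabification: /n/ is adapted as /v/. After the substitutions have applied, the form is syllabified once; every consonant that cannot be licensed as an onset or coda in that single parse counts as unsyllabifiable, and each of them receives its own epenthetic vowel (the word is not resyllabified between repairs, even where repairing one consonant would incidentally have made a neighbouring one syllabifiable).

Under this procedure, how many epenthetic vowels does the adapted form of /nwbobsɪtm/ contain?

After substitution the input is /vwbobsɪtm/.
The unsyllabifiable consonants are /v/, /w/, /b/, /t/, /m/; each receives one epenthetic vowel.

5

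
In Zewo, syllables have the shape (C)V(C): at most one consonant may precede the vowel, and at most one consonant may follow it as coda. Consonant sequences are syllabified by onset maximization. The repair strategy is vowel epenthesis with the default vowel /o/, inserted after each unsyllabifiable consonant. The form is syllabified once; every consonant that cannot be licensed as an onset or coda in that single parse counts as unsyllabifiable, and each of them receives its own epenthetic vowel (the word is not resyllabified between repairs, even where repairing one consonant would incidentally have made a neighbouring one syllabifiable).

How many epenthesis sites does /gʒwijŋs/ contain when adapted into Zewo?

The unsyllabifiable consonants are /g/, /ʒ/, /ŋ/, /s/; each receives one epenthetic vowel.

4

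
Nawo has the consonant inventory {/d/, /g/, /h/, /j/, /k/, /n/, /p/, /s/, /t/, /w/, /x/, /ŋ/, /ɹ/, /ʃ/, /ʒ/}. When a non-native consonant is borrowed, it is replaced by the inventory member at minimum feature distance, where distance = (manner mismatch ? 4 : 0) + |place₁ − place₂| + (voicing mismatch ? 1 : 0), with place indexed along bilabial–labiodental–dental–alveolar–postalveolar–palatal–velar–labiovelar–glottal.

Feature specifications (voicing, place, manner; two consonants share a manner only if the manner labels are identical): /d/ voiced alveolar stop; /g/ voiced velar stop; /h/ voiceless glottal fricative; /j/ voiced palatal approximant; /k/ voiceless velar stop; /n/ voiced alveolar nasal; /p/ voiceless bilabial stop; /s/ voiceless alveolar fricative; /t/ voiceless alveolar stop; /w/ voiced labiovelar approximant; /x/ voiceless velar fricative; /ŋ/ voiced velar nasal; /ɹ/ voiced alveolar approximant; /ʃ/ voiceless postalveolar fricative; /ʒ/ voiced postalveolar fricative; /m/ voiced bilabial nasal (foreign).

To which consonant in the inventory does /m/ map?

/n/ is closest: same manner (nasal), place distance 3 (bilabial→alveolar), same voicing; total 3. Next closest is /p/ at distance 5.

n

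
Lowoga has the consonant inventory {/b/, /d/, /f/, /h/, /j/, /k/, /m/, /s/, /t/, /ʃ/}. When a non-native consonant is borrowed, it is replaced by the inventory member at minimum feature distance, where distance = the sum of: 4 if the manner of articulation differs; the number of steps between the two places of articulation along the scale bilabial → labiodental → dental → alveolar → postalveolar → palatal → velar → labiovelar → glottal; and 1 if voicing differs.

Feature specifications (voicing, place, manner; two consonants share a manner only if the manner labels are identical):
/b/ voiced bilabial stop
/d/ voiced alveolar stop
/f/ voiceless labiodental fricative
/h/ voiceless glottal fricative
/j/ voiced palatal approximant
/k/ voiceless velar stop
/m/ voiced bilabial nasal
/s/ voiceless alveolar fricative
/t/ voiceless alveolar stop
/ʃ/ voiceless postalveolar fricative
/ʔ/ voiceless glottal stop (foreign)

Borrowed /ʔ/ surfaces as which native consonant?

/k/ is closest: same manner (stop), place distance 2 (glottal→velar), same voicing; total 2. Next closest is /h/ at distance 4.

k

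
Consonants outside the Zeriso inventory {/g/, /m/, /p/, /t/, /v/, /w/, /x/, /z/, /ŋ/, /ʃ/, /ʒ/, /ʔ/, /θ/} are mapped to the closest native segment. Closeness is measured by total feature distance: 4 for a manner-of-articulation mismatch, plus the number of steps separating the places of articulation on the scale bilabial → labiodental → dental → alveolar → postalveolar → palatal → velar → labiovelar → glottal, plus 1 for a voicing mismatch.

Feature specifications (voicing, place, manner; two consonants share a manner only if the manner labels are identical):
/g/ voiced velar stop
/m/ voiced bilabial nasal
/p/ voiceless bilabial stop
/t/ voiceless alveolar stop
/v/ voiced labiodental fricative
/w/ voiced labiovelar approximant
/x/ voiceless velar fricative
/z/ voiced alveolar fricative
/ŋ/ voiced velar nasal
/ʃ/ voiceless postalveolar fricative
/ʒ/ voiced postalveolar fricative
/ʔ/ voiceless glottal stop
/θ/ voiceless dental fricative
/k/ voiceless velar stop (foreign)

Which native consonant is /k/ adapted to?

/g/ is closest: same manner (stop), place distance 0 (velar→velar), voicing differs (+1); total 1. Next closest is /ʔ/ at distance 2.

g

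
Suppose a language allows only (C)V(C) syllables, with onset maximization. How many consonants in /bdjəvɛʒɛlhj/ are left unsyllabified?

4

The consonants /b/, /d/, /h/, /j/ cannot be parsed into a legal (C)V(C) syllable (at most one coda consonant is licensed; onsets are limited to one consonant).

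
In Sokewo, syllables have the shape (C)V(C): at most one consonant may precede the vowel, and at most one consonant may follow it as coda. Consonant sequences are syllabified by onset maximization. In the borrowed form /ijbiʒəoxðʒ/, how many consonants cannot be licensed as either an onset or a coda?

2

Syllabifying with onset maximization leaves /ð/, /ʒ/ stranded (at most one coda consonant is licensed; onsets are limited to one consonant).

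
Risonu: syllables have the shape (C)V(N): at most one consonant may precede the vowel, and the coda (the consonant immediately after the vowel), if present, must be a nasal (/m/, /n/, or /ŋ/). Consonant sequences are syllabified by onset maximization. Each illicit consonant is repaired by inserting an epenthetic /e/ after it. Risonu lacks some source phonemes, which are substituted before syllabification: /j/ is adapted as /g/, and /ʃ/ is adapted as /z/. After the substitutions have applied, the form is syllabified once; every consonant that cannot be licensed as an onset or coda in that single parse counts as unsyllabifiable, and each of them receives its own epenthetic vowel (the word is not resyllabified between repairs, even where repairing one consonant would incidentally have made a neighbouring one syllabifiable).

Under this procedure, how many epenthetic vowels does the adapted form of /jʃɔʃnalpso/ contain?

4

After substitution the input is /gzɔznalpso/.
The unsyllabifiable consonants are /g/, /z/, /l/, /p/; each receives one epenthetic vowel.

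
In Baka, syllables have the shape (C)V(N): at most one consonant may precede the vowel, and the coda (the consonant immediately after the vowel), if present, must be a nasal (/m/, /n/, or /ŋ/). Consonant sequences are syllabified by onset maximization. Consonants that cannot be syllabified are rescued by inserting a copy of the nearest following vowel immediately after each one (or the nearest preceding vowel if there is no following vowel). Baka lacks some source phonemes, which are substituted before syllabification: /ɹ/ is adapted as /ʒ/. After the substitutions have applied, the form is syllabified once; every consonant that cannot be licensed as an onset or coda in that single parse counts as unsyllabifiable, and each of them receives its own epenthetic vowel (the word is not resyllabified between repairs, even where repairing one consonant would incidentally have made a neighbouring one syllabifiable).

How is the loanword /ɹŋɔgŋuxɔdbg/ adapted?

ʒɔŋɔguŋuxɔdɔbɔgɔ

Substitution: /ɹ/ → /ʒ/, giving /ʒŋɔgŋuxɔdbg/.
Syllabifying with onset maximization leaves /ʒ/, /g/, /d/, /b/, /g/ stranded (only a nasal (/m/, /n/, or /ŋ/) is licensed in coda position; onsets are limited to one consonant).
Each unlicensed consonant becomes the onset of a new syllable: /ʒ/ → /ʒɔ/, /g/ → /gu/, /d/ → /dɔ/, /b/ → /bɔ/, /g/ → /gɔ/.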